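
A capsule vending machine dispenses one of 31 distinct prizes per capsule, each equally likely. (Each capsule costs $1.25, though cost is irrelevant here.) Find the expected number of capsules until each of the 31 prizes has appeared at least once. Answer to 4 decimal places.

124.8446

After k distinct prizes have appeared, the next capsule gives a new one with probability (31-k)/31, so the expected wait for the (k+1)-th is 31/(31-k).
E[T] = 31/31 + 31/30 + 31/29 + ... + 31/2 + 31/1 = 31·H_{31}.
H_{31} = 4.02725, so E[T] = 124.84460.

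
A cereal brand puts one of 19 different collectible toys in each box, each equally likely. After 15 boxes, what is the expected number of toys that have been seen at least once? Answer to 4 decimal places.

10.5562

For each toy, P(seen in 15 boxes) = 1 - (18/19)^15 = 0.55559.
By linearity of expectation, E[distinct seen] = 19·(1 - (18/19)^15) = 10.55622.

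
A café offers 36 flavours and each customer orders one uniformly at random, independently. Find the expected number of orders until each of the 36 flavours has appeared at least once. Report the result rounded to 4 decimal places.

150.2841

After k distinct flavours have appeared, the next order gives a new one with probability (36-k)/36, so the expected wait for the (k+1)-th is 36/(36-k).
E[T] = 36/36 + 36/35 + 36/34 + ... + 36/2 + 36/1 = 36·H_{36}.
H_{36} = 4.17456, so E[T] = 150.28413.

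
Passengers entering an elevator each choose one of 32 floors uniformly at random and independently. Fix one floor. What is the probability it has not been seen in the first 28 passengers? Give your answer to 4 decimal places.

On each passenger the fixed floor fails to appear with probability 31/32.
P(still missing after 28) = (31/32)^28 = 0.41108.

0.4111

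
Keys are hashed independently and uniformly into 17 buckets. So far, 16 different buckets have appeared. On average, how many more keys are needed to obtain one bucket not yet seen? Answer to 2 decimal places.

17.00

Each key yields a new bucket with probability (17-16)/17 = 1/17, so the wait is geometric with mean 17/1.
E = 17/1 = 17.000.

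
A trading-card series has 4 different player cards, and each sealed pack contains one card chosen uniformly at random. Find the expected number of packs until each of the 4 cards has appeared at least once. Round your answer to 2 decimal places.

Split into phases: going from k distinct to k+1 distinct takes on average 4/(4-k) packs.
E[T] = 4/4 + 4/3 + 4/2 + 4/1 = 4·H_{4}.
H_{4} = 2.083, so E[T] = 8.333.

8.33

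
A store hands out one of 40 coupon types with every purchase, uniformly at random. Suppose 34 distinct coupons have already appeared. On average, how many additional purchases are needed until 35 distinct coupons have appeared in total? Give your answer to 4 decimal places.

6.6667

The wait to go from k to k+1 distinct coupons is geometric with mean 40/(40-k).
Only the k = 34 term is needed: E = 40/6 = 6.66667.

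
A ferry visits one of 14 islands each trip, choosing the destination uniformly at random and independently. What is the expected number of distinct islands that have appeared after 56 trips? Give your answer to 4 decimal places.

For each island, P(seen in 56 trips) = 1 - (13/14)^56 = 0.98424.
By linearity of expectation, E[distinct seen] = 14·(1 - (13/14)^56) = 13.77931.

13.7793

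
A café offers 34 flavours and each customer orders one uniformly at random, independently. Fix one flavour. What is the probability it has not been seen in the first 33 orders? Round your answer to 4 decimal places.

0.3734

On each order the fixed flavour fails to appear with probability 33/34.
P(still missing after 33) = (33/34)^33 = 0.37338.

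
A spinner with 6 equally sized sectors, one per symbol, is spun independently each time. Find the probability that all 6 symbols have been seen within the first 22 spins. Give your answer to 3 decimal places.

0.893

By inclusion–exclusion over which symbols are missing,
P(all seen) = Σ_{j=0}^{6} (-1)^j C(6,j)((6-j)/6)^22
= 1.0000 - 0.1087 + 0.0020 - 0.0000 + 0.0000 - 0.0000 + 0.0000
= 0.8933.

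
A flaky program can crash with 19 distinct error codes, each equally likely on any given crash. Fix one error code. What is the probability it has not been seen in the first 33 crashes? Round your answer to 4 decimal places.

0.1679

On each crash the fixed error code fails to appear with probability 18/19.
P(still missing after 33) = (18/19)^33 = 0.16793.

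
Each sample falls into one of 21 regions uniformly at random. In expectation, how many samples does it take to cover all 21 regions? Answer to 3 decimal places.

Split into phases: going from k distinct to k+1 distinct takes on average 21/(21-k) samples.
E[T] = 21/21 + 21/20 + 21/19 + ... + 21/2 + 21/1 = 21·H_{21}.
H_{21} = 3.6454, so E[T] = 76.5525.

76.553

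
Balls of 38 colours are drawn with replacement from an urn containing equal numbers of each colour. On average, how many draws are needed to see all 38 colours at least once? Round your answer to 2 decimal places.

After k distinct colours have appeared, the next draw gives a new one with probability (38-k)/38, so the expected wait for the (k+1)-th is 38/(38-k).
E[T] = 38/38 + 38/37 + 38/36 + ... + 38/2 + 38/1 = 38·H_{38}.
H_{38} = 4.228, so E[T] = 160.660.

160.66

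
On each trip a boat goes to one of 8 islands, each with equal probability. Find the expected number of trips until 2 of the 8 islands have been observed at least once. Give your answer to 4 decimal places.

2.1429

Going from k to k+1 distinct takes a geometric number of trips with mean 8/(8-k).
Sum over k = 0,...,1: E = 8/8 + 8/7 = 2.14286.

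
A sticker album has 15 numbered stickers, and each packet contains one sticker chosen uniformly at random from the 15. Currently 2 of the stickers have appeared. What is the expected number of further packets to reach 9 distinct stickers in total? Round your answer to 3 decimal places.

10.952

From k distinct to k+1 distinct takes on average 15/(15-k) packets.
Sum over k = 2,...,8: E = 15/13 + 15/12 + 15/11 + ... + 15/8 + 15/7 = 10.9520.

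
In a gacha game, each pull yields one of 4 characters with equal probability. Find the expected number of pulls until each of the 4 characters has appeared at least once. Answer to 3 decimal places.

8.333

Split into phases: going from k distinct to k+1 distinct takes on average 4/(4-k) pulls.
E[T] = 4/4 + 4/3 + 4/2 + 4/1 = 4·H_{4}.
H_{4} = 2.0833, so E[T] = 8.3333.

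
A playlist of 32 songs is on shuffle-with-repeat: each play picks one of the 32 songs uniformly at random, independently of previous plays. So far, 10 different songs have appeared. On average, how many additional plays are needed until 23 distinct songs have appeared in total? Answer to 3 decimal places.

27.579

The wait to go from k to k+1 distinct songs is geometric with mean 32/(32-k).
Sum over k = 10,...,22: E = 32/22 + 32/21 + 32/20 + ... + 32/11 + 32/10 = 27.5790.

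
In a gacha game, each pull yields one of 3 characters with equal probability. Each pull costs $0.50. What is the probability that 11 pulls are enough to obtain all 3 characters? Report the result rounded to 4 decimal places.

By inclusion–exclusion over which characters are missing,
P(all seen) = Σ_{j=0}^{3} (-1)^j C(3,j)((3-j)/3)^11
= 1.00000 - 0.03468 + 0.00002 - 0.00000
= 0.96533.

0.9653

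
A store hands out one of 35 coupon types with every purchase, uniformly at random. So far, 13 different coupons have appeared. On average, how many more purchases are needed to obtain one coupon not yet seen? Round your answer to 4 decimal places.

The number of purchases until the next new coupon is geometric with success probability 22/35, so its mean is 35/22.
E = 35/22 = 1.59091.

1.5909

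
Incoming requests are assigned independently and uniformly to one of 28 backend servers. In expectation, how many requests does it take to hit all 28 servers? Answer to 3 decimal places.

Split into phases: going from k distinct to k+1 distinct takes on average 28/(28-k) requests.
E[T] = 28/28 + 28/27 + 28/26 + ... + 28/2 + 28/1 = 28·H_{28}.
H_{28} = 3.9272, so E[T] = 109.9608.

109.961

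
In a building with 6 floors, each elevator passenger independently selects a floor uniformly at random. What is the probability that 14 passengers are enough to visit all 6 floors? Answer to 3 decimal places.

0.583

By inclusion–exclusion over which floors are missing,
P(all seen) = Σ_{j=0}^{6} (-1)^j C(6,j)((6-j)/6)^14
= 1.0000 - 0.4673 + 0.0514 - 0.0012 + 0.0000 - 0.0000 + 0.0000
= 0.5828.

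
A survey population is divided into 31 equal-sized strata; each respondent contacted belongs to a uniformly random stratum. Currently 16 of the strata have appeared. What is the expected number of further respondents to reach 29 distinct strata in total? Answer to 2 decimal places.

56.37

The wait to go from k to k+1 distinct strata is geometric with mean 31/(31-k).
Sum over k = 16,...,28: E = 31/15 + 31/14 + 31/13 + ... + 31/4 + 31/3 = 56.365.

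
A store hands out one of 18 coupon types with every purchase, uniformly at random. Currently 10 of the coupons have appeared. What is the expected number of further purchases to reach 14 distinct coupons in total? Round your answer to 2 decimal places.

11.42

With k distinct coupons already seen, the next new one takes an expected 18/(18-k) purchases.
Sum over k = 10,...,13: E = 18/8 + 18/7 + 18/6 + 18/5 = 11.421.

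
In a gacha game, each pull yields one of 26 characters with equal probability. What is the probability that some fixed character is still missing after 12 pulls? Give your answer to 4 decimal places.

0.6246

On each pull the fixed character fails to appear with probability 25/26.
P(still missing after 12) = (25/26)^12 = 0.62460.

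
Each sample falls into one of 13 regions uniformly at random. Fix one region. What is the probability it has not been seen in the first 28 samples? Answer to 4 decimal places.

On each sample the fixed region fails to appear with probability 12/13.
P(still missing after 28) = (12/13)^28 = 0.10633.

0.1063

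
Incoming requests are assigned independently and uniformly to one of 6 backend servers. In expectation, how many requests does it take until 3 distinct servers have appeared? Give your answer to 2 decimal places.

3.70

Going from k to k+1 distinct takes a geometric number of requests with mean 6/(6-k).
Sum over k = 0,...,2: E = 6/6 + 6/5 + 6/4 = 3.700.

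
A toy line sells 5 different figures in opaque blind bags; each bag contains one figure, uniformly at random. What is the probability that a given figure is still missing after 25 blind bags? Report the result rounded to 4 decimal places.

Each blind bag misses the fixed figure with probability (5-1)/5 = 4/5, independently.
P(still missing after 25) = (4/5)^25 = 0.00378.

0.0038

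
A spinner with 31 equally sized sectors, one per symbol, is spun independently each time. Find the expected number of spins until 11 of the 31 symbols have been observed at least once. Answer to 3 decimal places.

13.315

With k distinct symbols already seen, the next new one arrives after an expected 31/(31-k) spins.
Sum over k = 0,...,10: E = 31/31 + 31/30 + 31/29 + ... + 31/22 + 31/21 = 13.3147.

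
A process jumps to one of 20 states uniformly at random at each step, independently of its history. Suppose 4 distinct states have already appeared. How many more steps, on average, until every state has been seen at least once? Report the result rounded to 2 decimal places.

From k distinct to k+1 distinct takes on average 20/(20-k) steps.
Sum over k = 4,...,19: E = 20/16 + 20/15 + 20/14 + ... + 20/2 + 20/1 = 67.615.

67.61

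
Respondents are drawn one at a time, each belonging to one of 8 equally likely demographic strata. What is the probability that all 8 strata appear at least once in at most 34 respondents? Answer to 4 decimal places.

0.9162

Let A_i be the event that stratum i is missing after 34 respondents. By inclusion–exclusion on the A_i,
P(all seen) = Σ_{j=0}^{8} (-1)^j C(8,j)((8-j)/8)^34
= 1.00000 - 0.08538 + 0.00158 - 0.00001 + 0.00000 - 0.00000 + 0.00000 - 0.00000 + 0.00000
= 0.91619.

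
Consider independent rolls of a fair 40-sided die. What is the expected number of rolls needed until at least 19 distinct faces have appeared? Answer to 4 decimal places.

Going from k to k+1 distinct takes a geometric number of rolls with mean 40/(40-k).
Sum over k = 0,...,18: E = 40/40 + 40/39 + 40/38 + ... + 40/23 + 40/22 = 25.32737.

25.3274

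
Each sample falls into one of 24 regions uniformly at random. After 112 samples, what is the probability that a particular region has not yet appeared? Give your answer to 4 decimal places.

0.0085

Each sample misses the fixed region with probability (24-1)/24 = 23/24, independently.
P(still missing after 112) = (23/24)^112 = 0.00851.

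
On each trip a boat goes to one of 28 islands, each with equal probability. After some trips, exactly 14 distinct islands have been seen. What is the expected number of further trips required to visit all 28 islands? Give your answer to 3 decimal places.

With k distinct islands already seen, the next new one takes an expected 28/(28-k) trips.
Sum over k = 14,...,27: E = 28/14 + 28/13 + 28/12 + ... + 28/2 + 28/1 = 91.0437.

91.044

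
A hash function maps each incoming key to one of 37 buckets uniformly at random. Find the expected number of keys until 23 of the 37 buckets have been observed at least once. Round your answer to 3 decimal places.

Going from k to k+1 distinct takes a geometric number of keys with mean 37/(37-k).
Sum over k = 0,...,22: E = 37/37 + 37/36 + 37/35 + ... + 37/16 + 37/15 = 35.1509.

35.151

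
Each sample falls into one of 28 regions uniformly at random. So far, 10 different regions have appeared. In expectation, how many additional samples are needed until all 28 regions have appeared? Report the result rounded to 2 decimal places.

97.86

With k distinct regions already seen, the next new one takes an expected 28/(28-k) samples.
Sum over k = 10,...,27: E = 28/18 + 28/17 + 28/16 + ... + 28/2 + 28/1 = 97.863.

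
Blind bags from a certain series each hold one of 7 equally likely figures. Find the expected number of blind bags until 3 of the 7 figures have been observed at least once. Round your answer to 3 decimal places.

3.567

Going from k to k+1 distinct takes a geometric number of blind bags with mean 7/(7-k).
Sum over k = 0,...,2: E = 7/7 + 7/6 + 7/5 = 3.5667.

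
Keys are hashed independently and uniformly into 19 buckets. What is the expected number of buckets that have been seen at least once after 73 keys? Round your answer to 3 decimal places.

For each bucket, P(seen in 73 keys) = 1 - (18/19)^73 = 0.9807.
By linearity of expectation, E[distinct seen] = 19·(1 - (18/19)^73) = 18.6330.

18.633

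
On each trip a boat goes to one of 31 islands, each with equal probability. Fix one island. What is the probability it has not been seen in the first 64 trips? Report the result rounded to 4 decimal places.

On each trip the fixed island fails to appear with probability 30/31.
P(still missing after 64) = (30/31)^64 = 0.12263.

0.1226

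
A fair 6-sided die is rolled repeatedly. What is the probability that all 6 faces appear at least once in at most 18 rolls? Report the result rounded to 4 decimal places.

Let A_i be the event that face i is missing after 18 rolls. By inclusion–exclusion on the A_i,
P(all seen) = Σ_{j=0}^{6} (-1)^j C(6,j)((6-j)/6)^18
= 1.00000 - 0.22537 + 0.01015 - 0.00008 + 0.00000 - 0.00000 + 0.00000
= 0.78471.

0.7847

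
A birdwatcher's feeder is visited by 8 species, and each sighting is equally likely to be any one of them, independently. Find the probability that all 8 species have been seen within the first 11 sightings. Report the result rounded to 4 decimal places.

Let A_i be the event that species i is missing after 11 sightings. By inclusion–exclusion on the A_i,
P(all seen) = Σ_{j=0}^{8} (-1)^j C(8,j)((8-j)/8)^11
= 1.00000 - 1.84153 + 1.18258 - 0.31832 + 0.03418 - 0.00115 + 0.00001 - 0.00000 + 0.00000
= 0.05576.

0.0558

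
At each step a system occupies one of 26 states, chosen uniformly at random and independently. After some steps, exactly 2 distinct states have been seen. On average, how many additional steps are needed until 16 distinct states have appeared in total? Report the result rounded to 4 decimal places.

22.0217

The wait to go from k to k+1 distinct states is geometric with mean 26/(26-k).
Sum over k = 2,...,15: E = 26/24 + 26/23 + 26/22 + ... + 26/12 + 26/11 = 22.02174.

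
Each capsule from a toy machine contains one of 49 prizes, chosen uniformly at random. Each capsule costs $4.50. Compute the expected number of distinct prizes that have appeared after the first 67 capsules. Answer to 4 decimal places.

For each prize, P(seen in 67 capsules) = 1 - (48/49)^67 = 0.74880.
By linearity of expectation, E[distinct seen] = 49·(1 - (48/49)^67) = 36.69103.

36.6910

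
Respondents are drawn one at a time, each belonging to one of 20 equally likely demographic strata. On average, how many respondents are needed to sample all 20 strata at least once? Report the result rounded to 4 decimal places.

After k distinct strata have appeared, the next respondent gives a new one with probability (20-k)/20, so the expected wait for the (k+1)-th is 20/(20-k).
E[T] = 20/20 + 20/19 + 20/18 + ... + 20/2 + 20/1 = 20·H_{20}.
H_{20} = 3.59774, so E[T] = 71.95479.

71.9548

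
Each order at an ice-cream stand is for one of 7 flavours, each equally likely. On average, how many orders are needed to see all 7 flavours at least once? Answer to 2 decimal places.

After k distinct flavours have appeared, the next order gives a new one with probability (7-k)/7, so the expected wait for the (k+1)-th is 7/(7-k).
E[T] = 7/7 + 7/6 + 7/5 + ... + 7/2 + 7/1 = 7·H_{7}.
H_{7} = 2.593, so E[T] = 18.150.

18.15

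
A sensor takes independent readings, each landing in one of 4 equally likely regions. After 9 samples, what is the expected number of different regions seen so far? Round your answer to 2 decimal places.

For each region, P(seen in 9 samples) = 1 - (3/4)^9 = 0.925.
By linearity of expectation, E[distinct seen] = 4·(1 - (3/4)^9) = 3.700.

3.70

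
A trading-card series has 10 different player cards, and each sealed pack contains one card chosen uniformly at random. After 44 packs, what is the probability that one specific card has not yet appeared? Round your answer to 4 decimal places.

0.0097

Each pack misses the fixed card with probability (10-1)/10 = 9/10, independently.
P(still missing after 44) = (9/10)^44 = 0.00970.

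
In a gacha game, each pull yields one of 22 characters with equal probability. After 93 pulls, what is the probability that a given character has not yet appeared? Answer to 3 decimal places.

Each pull misses the fixed character with probability (22-1)/22 = 21/22, independently.
P(still missing after 93) = (21/22)^93 = 0.0132.

0.013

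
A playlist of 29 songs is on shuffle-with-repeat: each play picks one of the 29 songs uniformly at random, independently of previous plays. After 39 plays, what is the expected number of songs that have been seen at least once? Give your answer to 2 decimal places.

21.62

For each song, P(seen in 39 plays) = 1 - (28/29)^39 = 0.746.
By linearity of expectation, E[distinct seen] = 29·(1 - (28/29)^39) = 21.620.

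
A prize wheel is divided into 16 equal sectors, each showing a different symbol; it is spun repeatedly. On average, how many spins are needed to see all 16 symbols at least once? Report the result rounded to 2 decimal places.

After k distinct symbols have appeared, the next spin gives a new one with probability (16-k)/16, so the expected wait for the (k+1)-th is 16/(16-k).
E[T] = 16/16 + 16/15 + 16/14 + ... + 16/2 + 16/1 = 16·H_{16}.
H_{16} = 3.381, so E[T] = 54.092.

54.09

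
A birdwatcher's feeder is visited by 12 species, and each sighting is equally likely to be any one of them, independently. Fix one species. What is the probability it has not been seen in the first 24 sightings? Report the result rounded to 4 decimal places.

On each sighting the fixed species fails to appear with probability 11/12.
P(still missing after 24) = (11/12)^24 = 0.12390.

0.1239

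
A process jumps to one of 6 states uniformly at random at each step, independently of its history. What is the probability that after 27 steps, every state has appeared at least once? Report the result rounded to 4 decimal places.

Let A_i be the event that state i is missing after 27 steps. By inclusion–exclusion on the A_i,
P(all seen) = Σ_{j=0}^{6} (-1)^j C(6,j)((6-j)/6)^27
= 1.00000 - 0.04368 + 0.00026 - 0.00000 + 0.00000 - 0.00000 + 0.00000
= 0.95659.

0.9566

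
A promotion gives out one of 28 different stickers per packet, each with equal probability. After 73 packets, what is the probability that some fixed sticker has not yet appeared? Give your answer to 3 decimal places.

Each packet misses the fixed sticker with probability (28-1)/28 = 27/28, independently.
P(still missing after 73) = (27/28)^73 = 0.0703.

0.070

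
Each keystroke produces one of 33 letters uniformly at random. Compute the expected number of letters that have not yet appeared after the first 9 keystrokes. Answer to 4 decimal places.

For each letter, P(unseen after 9) = (32/33)^9 = 0.75810.
By linearity of expectation, E[unseen] = 33·(32/33)^9 = 25.01718.

25.0172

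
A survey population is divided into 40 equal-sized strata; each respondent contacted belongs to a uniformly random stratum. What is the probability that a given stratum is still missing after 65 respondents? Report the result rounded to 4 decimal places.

Each respondent misses the fixed stratum with probability (40-1)/40 = 39/40, independently.
P(still missing after 65) = (39/40)^65 = 0.19289.

0.1929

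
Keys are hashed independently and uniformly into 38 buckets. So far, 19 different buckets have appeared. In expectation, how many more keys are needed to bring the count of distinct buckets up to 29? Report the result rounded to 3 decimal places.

27.313

With k distinct buckets already seen, the next new one takes an expected 38/(38-k) keys.
Sum over k = 19,...,28: E = 38/19 + 38/18 + 38/17 + ... + 38/11 + 38/10 = 27.3133.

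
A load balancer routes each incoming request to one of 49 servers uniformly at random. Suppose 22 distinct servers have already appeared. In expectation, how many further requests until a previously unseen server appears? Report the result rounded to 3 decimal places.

1.815

The number of requests until the next new server is geometric with success probability 27/49, so its mean is 49/27.
E = 49/27 = 1.8148.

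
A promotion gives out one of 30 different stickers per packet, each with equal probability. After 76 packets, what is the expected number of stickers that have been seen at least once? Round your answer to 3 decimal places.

For each sticker, P(seen in 76 packets) = 1 - (29/30)^76 = 0.9240.
By linearity of expectation, E[distinct seen] = 30·(1 - (29/30)^76) = 27.7189.

27.719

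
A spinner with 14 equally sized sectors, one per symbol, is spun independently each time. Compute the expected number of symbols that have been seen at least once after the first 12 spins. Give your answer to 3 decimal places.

8.247

For each symbol, P(seen in 12 spins) = 1 - (13/14)^12 = 0.5891.
By linearity of expectation, E[distinct seen] = 14·(1 - (13/14)^12) = 8.2468.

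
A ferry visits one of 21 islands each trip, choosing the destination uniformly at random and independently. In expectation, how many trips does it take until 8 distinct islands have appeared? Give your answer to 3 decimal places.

9.770

With k distinct islands already seen, the next new one arrives after an expected 21/(21-k) trips.
Sum over k = 0,...,7: E = 21/21 + 21/20 + 21/19 + ... + 21/15 + 21/14 = 9.7697.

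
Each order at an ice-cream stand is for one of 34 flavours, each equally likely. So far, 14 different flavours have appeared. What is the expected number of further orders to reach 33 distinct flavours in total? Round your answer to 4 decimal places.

88.3231

From k distinct to k+1 distinct takes on average 34/(34-k) orders.
Sum over k = 14,...,32: E = 34/20 + 34/19 + 34/18 + ... + 34/3 + 34/2 = 88.32315.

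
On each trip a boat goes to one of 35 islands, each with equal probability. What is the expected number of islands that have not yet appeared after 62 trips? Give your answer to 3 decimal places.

5.802

For each island, P(unseen after 62) = (34/35)^62 = 0.1658.
By linearity of expectation, E[unseen] = 35·(34/35)^62 = 5.8015.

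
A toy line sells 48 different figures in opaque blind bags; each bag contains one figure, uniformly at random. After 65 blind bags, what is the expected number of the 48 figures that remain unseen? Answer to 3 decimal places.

For each figure, P(unseen after 65) = (47/48)^65 = 0.2545.
By linearity of expectation, E[unseen] = 48·(47/48)^65 = 12.2158.

12.216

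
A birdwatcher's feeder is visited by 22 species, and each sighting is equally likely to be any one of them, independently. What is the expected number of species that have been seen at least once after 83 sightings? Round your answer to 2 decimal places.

21.54

For each species, P(seen in 83 sightings) = 1 - (21/22)^83 = 0.979.
By linearity of expectation, E[distinct seen] = 22·(1 - (21/22)^83) = 21.537.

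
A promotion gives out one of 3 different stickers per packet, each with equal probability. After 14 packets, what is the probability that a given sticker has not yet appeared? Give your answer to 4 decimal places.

On each packet the fixed sticker fails to appear with probability 2/3.
P(still missing after 14) = (2/3)^14 = 0.00343.

0.0034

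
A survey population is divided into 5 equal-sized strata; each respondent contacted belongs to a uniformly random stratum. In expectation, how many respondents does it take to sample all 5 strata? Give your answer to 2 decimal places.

11.42

After k distinct strata have appeared, the next respondent gives a new one with probability (5-k)/5, so the expected wait for the (k+1)-th is 5/(5-k).
E[T] = 5/5 + 5/4 + 5/3 + 5/2 + 5/1 = 5·H_{5}.
H_{5} = 2.283, so E[T] = 11.417.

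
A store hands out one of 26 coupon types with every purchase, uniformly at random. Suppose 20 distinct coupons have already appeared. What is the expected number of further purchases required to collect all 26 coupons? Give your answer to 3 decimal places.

63.700

With k distinct coupons already seen, the next new one takes an expected 26/(26-k) purchases.
Sum over k = 20,...,25: E = 26/6 + 26/5 + 26/4 + 26/3 + 26/2 + 26/1 = 63.7000.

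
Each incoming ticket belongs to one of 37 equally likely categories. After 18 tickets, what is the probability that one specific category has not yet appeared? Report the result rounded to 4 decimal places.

On each ticket the fixed category fails to appear with probability 36/37.
P(still missing after 18) = (36/37)^18 = 0.61068.

0.6107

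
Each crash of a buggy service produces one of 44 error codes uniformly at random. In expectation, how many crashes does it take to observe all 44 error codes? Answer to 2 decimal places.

After k distinct error codes have appeared, the next crash gives a new one with probability (44-k)/44, so the expected wait for the (k+1)-th is 44/(44-k).
E[T] = 44/44 + 44/43 + 44/42 + ... + 44/2 + 44/1 = 44·H_{44}.
H_{44} = 4.373, so E[T] = 192.400.

192.40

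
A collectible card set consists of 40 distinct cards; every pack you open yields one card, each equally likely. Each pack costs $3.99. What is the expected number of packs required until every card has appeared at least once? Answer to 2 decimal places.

Split into phases: going from k distinct to k+1 distinct takes on average 40/(40-k) packs.
E[T] = 40/40 + 40/39 + 40/38 + ... + 40/2 + 40/1 = 40·H_{40}.
H_{40} = 4.279, so E[T] = 171.142.

171.14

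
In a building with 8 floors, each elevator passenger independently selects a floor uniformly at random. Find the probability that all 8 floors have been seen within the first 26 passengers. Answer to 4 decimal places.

By inclusion–exclusion over which floors are missing,
P(all seen) = Σ_{j=0}^{8} (-1)^j C(8,j)((8-j)/8)^26
= 1.00000 - 0.24848 + 0.01580 - 0.00028 + 0.00000 - 0.00000 + 0.00000 - 0.00000 + 0.00000
= 0.76704.

0.7670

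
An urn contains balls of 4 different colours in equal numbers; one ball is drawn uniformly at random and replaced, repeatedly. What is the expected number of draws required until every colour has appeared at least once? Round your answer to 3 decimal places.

After k distinct colours have appeared, the next draw gives a new one with probability (4-k)/4, so the expected wait for the (k+1)-th is 4/(4-k).
E[T] = 4/4 + 4/3 + 4/2 + 4/1 = 4·H_{4}.
H_{4} = 2.0833, so E[T] = 8.3333.

8.333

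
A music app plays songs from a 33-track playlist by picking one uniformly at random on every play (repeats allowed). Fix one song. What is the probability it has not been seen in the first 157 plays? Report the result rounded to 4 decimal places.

0.0080

On each play the fixed song fails to appear with probability 32/33.
P(still missing after 157) = (32/33)^157 = 0.00798.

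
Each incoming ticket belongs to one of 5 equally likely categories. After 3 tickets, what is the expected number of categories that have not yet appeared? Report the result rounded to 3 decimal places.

For each category, P(unseen after 3) = (4/5)^3 = 0.5120.
By linearity of expectation, E[unseen] = 5·(4/5)^3 = 2.5600.

2.560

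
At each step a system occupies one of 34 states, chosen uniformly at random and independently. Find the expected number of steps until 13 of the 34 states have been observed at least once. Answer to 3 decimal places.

Going from k to k+1 distinct takes a geometric number of steps with mean 34/(34-k).
Sum over k = 0,...,12: E = 34/34 + 34/33 + 34/32 + ... + 34/23 + 34/22 = 16.0769.

16.077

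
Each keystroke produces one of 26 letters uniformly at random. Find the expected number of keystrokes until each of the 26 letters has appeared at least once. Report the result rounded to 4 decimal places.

100.2149

After k distinct letters have appeared, the next keystroke gives a new one with probability (26-k)/26, so the expected wait for the (k+1)-th is 26/(26-k).
E[T] = 26/26 + 26/25 + 26/24 + ... + 26/2 + 26/1 = 26·H_{26}.
H_{26} = 3.85442, so E[T] = 100.21491.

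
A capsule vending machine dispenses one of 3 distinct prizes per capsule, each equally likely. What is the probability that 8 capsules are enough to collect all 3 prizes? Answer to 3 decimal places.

0.883

By inclusion–exclusion over which prizes are missing,
P(all seen) = Σ_{j=0}^{3} (-1)^j C(3,j)((3-j)/3)^8
= 1.0000 - 0.1171 + 0.0005 - 0.0000
= 0.8834.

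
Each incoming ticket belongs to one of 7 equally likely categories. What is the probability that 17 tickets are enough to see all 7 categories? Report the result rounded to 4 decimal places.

0.5570

By inclusion–exclusion over which categories are missing,
P(all seen) = Σ_{j=0}^{7} (-1)^j C(7,j)((7-j)/7)^17
= 1.00000 - 0.50933 + 0.06887 - 0.00258 + 0.00002 - 0.00000 + 0.00000 - 0.00000
= 0.55697.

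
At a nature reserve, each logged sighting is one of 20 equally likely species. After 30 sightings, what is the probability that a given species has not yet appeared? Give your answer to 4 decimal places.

0.2146

On each sighting the fixed species fails to appear with probability 19/20.
P(still missing after 30) = (19/20)^30 = 0.21464.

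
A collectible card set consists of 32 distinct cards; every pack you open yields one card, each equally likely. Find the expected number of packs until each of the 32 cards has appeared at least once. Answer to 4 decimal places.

129.8718

After k distinct cards have appeared, the next pack gives a new one with probability (32-k)/32, so the expected wait for the (k+1)-th is 32/(32-k).
E[T] = 32/32 + 32/31 + 32/30 + ... + 32/2 + 32/1 = 32·H_{32}.
H_{32} = 4.05850, so E[T] = 129.87185.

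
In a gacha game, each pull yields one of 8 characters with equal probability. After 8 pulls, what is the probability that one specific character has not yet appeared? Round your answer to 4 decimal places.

Each pull misses the fixed character with probability (8-1)/8 = 7/8, independently.
P(still missing after 8) = (7/8)^8 = 0.34361.

0.3436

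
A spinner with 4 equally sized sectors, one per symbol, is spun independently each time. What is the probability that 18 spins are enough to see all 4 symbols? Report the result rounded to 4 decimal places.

0.9775

By inclusion–exclusion over which symbols are missing,
P(all seen) = Σ_{j=0}^{4} (-1)^j C(4,j)((4-j)/4)^18
= 1.00000 - 0.02255 + 0.00002 - 0.00000 + 0.00000
= 0.97747.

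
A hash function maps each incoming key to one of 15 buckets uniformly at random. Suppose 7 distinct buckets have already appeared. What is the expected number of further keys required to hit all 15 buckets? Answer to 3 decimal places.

40.768

With k distinct buckets already seen, the next new one takes an expected 15/(15-k) keys.
Sum over k = 7,...,14: E = 15/8 + 15/7 + 15/6 + ... + 15/2 + 15/1 = 40.7679.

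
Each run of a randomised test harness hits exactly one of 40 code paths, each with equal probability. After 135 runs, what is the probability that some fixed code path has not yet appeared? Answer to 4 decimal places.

0.0328

On each run the fixed code path fails to appear with probability 39/40.
P(still missing after 135) = (39/40)^135 = 0.03278.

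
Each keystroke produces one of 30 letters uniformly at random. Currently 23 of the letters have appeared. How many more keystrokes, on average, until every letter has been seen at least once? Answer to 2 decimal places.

With k distinct letters already seen, the next new one takes an expected 30/(30-k) keystrokes.
Sum over k = 23,...,29: E = 30/7 + 30/6 + 30/5 + ... + 30/2 + 30/1 = 77.786.

77.79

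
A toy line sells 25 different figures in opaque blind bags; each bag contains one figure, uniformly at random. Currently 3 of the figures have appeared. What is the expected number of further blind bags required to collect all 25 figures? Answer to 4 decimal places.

With k distinct figures already seen, the next new one takes an expected 25/(25-k) blind bags.
Sum over k = 3,...,24: E = 25/22 + 25/21 + 25/20 + ... + 25/2 + 25/1 = 92.27033.

92.2703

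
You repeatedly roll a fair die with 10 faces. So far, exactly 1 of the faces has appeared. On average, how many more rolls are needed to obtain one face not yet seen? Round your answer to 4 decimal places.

1.1111

The number of rolls until the next new face is geometric with success probability 9/10, so its mean is 10/9.
E = 10/9 = 1.11111.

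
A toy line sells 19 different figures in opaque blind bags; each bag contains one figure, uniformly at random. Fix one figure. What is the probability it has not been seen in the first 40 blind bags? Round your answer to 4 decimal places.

Each blind bag misses the fixed figure with probability (19-1)/19 = 18/19, independently.
P(still missing after 40) = (18/19)^40 = 0.11502.

0.1150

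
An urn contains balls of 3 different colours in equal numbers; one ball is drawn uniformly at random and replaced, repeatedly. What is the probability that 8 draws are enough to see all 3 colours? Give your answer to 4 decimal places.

Let A_i be the event that colour i is missing after 8 draws. By inclusion–exclusion on the A_i,
P(all seen) = Σ_{j=0}^{3} (-1)^j C(3,j)((3-j)/3)^8
= 1.00000 - 0.11706 + 0.00046 - 0.00000
= 0.88340.

0.8834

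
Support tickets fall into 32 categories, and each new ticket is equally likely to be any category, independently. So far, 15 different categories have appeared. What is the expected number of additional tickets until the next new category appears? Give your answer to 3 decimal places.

The number of tickets until the next new category is geometric with success probability 17/32, so its mean is 32/17.
E = 32/17 = 1.8824.

1.882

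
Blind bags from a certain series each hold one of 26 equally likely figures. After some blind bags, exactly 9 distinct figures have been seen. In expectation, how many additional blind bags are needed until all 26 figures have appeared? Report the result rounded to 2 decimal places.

With k distinct figures already seen, the next new one takes an expected 26/(26-k) blind bags.
Sum over k = 9,...,25: E = 26/17 + 26/16 + 26/15 + ... + 26/2 + 26/1 = 89.428.

89.43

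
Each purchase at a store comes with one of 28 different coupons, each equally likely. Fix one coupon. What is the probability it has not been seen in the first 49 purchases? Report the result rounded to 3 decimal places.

On each purchase the fixed coupon fails to appear with probability 27/28.
P(still missing after 49) = (27/28)^49 = 0.1683.

0.168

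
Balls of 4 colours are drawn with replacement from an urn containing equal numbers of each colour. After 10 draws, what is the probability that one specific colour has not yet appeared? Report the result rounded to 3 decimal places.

Each draw misses the fixed colour with probability (4-1)/4 = 3/4, independently.
P(still missing after 10) = (3/4)^10 = 0.0563.

0.056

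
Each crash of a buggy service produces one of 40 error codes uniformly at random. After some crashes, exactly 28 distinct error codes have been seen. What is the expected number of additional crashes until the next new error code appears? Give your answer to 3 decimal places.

The number of crashes until the next new error code is geometric with success probability 12/40, so its mean is 40/12.
E = 40/12 = 3.3333.

3.333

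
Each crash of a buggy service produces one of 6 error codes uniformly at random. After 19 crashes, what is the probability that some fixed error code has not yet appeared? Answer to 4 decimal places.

On each crash the fixed error code fails to appear with probability 5/6.
P(still missing after 19) = (5/6)^19 = 0.03130.

0.0313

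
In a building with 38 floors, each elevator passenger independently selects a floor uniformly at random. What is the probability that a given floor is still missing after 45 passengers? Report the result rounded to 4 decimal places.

On each passenger the fixed floor fails to appear with probability 37/38.
P(still missing after 45) = (37/38)^45 = 0.30117.

0.3012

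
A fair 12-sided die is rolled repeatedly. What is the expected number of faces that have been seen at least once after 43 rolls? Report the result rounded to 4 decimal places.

For each face, P(seen in 43 rolls) = 1 - (11/12)^43 = 0.97628.
By linearity of expectation, E[distinct seen] = 12·(1 - (11/12)^43) = 11.71537.

11.7154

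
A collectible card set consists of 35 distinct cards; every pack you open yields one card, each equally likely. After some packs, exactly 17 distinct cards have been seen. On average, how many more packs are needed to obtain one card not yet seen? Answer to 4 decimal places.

1.9444

Each pack yields a new card with probability (35-17)/35 = 18/35, so the wait is geometric with mean 35/18.
E = 35/18 = 1.94444.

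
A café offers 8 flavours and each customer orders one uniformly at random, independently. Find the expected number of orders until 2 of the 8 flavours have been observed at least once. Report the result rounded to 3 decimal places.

With k distinct flavours already seen, the next new one arrives after an expected 8/(8-k) orders.
Sum over k = 0,...,1: E = 8/8 + 8/7 = 2.1429.

2.143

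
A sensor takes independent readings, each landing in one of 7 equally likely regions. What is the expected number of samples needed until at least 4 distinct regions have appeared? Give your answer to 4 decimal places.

5.3167

With k distinct regions already seen, the next new one arrives after an expected 7/(7-k) samples.
Sum over k = 0,...,3: E = 7/7 + 7/6 + 7/5 + 7/4 = 5.31667.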